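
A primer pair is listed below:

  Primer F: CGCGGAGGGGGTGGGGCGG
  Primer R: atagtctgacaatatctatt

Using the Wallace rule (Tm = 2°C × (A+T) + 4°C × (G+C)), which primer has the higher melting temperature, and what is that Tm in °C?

Primer F: A+T=2, G+C=17 → Tm = 2(2)+4(17) = 72°C
Primer R: A+T=15, G+C=5 → Tm = 2(15)+4(5) = 50°C
72°C vs 50°C → primer F is higher.

Primer F, 72°C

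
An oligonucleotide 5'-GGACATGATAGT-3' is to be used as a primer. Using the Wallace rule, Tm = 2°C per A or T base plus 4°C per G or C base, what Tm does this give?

34°C

A=4, G=4, T=3, C=1
So N_AT = 7 and N_GC = 5.
Tm = 4·5 + 2·7 = 20 + 14 = 34°C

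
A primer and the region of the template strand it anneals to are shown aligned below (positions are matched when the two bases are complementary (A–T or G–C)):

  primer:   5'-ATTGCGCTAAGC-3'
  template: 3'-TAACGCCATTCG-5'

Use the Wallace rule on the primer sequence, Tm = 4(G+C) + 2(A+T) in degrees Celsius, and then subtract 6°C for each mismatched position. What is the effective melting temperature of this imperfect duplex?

Primer base counts: A=3, T=3, G=3, C=3 → A+T=6, G+C=6
Perfect-match Tm = 2(6) + 4(6) = 12 + 24 = 36°C
Mismatches (positions where the bases are not complementary): 1 (at position 7)
Effective Tm = 36 − 1×6 = 36 − 6 = 30°C

30°C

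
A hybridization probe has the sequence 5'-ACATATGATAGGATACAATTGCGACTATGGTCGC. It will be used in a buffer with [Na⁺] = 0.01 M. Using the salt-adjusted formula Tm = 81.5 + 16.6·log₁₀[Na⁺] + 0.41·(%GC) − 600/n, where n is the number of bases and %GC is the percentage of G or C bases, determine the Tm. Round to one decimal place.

Length n = 34. Scanning the sequence gives G=8, T=9, A=11, C=6.
G+C = 14, so %GC = 14/34 × 100 = 41.176%
Salt term: 16.6 × (-2) = -33.2
GC term: 0.41 × 41.176 = 16.882; length term: −600/34 = −17.647
Tm = 81.5 + (-33.2) + 16.882 − 17.647 = 47.535 → 47.5°C

47.5°C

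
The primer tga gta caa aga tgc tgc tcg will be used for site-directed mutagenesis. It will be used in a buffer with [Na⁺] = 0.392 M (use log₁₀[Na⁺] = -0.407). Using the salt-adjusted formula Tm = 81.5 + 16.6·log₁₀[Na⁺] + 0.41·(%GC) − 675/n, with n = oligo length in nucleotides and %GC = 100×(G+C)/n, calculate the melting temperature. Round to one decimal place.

62.1°C

Length n = 21. Base counts: G=6, C=4, A=6, T=5
G+C = 10, so %GC = 10/21 × 100 = 47.619%
Salt term: 16.6 × (-0.407) = -6.756
GC term: 0.41 × 47.619 = 19.524; length term: −675/21 = −32.143
Tm = 81.5 + (-6.756) + 19.524 − 32.143 = 62.125 → 62.1°C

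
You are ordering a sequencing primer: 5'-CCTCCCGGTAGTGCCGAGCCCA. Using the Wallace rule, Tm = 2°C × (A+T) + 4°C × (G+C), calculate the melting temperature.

Scanning the sequence gives A=3, T=3, C=10, G=6.
A+T = 6, G+C = 16
Tm = 2×6 + 4×16 = 76°C

76°C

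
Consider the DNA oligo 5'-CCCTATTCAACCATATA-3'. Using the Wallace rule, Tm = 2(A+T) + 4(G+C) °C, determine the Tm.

C=6, A=6, G=0, T=5
So N_AT = 11 and N_GC = 6.
Tm = 2×11 + 4×6 = 46°C

46°C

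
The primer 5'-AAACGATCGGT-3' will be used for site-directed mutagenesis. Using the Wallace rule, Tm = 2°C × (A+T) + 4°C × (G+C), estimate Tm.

Base counts: C=2, G=3, T=2, A=4
So N_AT = 6 and N_GC = 5.
Tm = 2(6) + 4(5) = 12 + 20 = 32°C

32°C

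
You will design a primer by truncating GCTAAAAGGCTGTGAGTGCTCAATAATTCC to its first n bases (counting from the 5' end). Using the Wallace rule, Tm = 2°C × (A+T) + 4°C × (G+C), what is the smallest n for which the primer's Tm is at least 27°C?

First 9 bases: GCTAAAAGG → Tm = 26°C (< 27°C)
First 10 bases: GCTAAAAGGC → Tm = 30°C (≥ 27°C)
Each additional base adds 2°C (A/T) or 4°C (G/C), so Tm is non-decreasing in n; n = 10 is the first length to reach 27°C.

n = 10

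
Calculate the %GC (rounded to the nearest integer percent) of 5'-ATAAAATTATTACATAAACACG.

Counting bases: T=6, C=3, G=1, A=12
G+C = 1 + 3 = 4 out of 22 bases
%GC = 4/22 × 100 = 18.18% ≈ 18%

18%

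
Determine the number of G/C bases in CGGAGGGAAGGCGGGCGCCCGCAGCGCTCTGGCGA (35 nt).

Base counts: C=11, A=5, T=2, G=17
Total G or C: 17 + 11 = 28

28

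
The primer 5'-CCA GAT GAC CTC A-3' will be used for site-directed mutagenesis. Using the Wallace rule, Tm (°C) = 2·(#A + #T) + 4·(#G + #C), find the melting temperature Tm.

Scanning the sequence gives T=2, C=5, A=4, G=2.
AT pairs contribute 6, GC pairs contribute 7.
Tm = 2(6) + 4(7) = 12 + 28 = 40°C

40°C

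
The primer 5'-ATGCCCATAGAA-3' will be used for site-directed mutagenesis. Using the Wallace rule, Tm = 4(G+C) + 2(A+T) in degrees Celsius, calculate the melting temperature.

34°C

Counting bases: A=5, C=3, G=2, T=2
A+T = 7, G+C = 5
Tm = 2×7 + 4×5 = 34°C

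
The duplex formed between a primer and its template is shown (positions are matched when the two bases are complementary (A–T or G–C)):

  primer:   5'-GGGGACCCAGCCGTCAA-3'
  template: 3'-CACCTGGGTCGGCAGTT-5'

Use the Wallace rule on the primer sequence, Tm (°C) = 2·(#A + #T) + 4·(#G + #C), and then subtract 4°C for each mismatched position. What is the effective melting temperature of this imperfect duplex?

54°C

Primer base counts: A=4, T=1, G=6, C=6 → A+T=5, G+C=12
Perfect-match Tm = 2(5) + 4(12) = 10 + 48 = 58°C
Mismatches (positions where the bases are not complementary): 1 (at position 2)
Effective Tm = 58 − 1×4 = 58 − 4 = 54°C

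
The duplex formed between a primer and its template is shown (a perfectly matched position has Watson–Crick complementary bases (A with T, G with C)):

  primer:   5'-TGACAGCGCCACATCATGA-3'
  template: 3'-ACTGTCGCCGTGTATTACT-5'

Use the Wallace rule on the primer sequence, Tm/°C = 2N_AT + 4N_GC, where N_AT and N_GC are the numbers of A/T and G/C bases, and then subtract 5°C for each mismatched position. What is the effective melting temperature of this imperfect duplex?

48°C

Primer base counts: A=6, T=3, G=4, C=6 → A+T=9, G+C=10
Perfect-match Tm = 2(9) + 4(10) = 18 + 40 = 58°C
Mismatches (positions where the bases are not complementary): 2 (at positions 9, 15)
Effective Tm = 58 − 2×5 = 58 − 10 = 48°C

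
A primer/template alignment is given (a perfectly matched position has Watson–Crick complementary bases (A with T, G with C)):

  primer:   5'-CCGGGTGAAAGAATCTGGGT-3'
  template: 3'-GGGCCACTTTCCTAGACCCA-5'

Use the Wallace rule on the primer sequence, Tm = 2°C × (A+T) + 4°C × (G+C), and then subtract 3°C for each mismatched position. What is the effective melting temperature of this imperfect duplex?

56°C

Primer base counts: A=5, T=4, G=8, C=3 → A+T=9, G+C=11
Perfect-match Tm = 2(9) + 4(11) = 18 + 44 = 62°C
Mismatches (positions where the bases are not complementary): 2 (at positions 3, 12)
Effective Tm = 62 − 2×3 = 62 − 6 = 56°C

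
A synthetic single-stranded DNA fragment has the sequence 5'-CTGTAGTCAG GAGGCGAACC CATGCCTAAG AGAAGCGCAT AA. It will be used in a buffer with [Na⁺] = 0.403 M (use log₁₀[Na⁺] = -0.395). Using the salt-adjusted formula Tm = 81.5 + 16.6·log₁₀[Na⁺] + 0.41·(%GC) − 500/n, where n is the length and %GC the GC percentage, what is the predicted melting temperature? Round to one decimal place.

Length n = 42. Counting bases: C=10, T=6, G=12, A=14
G+C = 22, so %GC = 22/42 × 100 = 52.381%
Salt term: 16.6 × (-0.395) = -6.557
GC term: 0.41 × 52.381 = 21.476; length term: −500/42 = −11.905
Tm = 81.5 + (-6.557) + 21.476 − 11.905 = 84.514 → 84.5°C

84.5°C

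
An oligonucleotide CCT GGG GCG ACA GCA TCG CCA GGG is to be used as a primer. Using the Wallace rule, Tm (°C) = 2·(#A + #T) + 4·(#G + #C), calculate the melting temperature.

84°C

Counting bases: T=2, G=10, A=4, C=8
So N_AT = 6 and N_GC = 18.
Tm = 2×6 + 4×18 = 84°C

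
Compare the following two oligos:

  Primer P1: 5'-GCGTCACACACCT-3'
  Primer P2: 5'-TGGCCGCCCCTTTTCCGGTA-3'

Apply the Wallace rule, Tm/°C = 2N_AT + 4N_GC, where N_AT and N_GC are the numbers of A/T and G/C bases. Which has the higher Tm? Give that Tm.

Primer P2, 66°C

Primer P1: A+T=5, G+C=8 → Tm = 2(5)+4(8) = 42°C
Primer P2: A+T=7, G+C=13 → Tm = 2(7)+4(13) = 66°C
42°C vs 66°C → primer P2 is higher.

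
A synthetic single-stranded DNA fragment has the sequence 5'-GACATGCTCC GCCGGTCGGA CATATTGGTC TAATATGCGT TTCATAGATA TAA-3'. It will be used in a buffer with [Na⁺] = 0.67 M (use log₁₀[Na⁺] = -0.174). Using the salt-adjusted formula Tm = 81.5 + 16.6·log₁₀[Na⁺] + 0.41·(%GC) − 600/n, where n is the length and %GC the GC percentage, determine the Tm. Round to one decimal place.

Length n = 53. Scanning the sequence gives T=16, A=14, C=11, G=12.
G+C = 23, so %GC = 23/53 × 100 = 43.396%
Salt term: 16.6 × (-0.174) = -2.888
GC term: 0.41 × 43.396 = 17.792; length term: −600/53 = −11.321
Tm = 81.5 + (-2.888) + 17.792 − 11.321 = 85.083 → 85.1°C

85.1°C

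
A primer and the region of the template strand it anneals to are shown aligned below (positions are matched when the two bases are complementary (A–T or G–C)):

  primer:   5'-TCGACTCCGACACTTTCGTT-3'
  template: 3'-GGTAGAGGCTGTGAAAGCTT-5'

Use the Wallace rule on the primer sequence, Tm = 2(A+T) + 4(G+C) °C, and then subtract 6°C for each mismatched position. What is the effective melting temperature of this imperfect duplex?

Primer base counts: A=3, T=7, G=3, C=7 → A+T=10, G+C=10
Perfect-match Tm = 2(10) + 4(10) = 20 + 40 = 60°C
Mismatches (positions where the bases are not complementary): 5 (at positions 1, 3, 4, 19, 20)
Effective Tm = 60 − 5×6 = 60 − 30 = 30°C

30°C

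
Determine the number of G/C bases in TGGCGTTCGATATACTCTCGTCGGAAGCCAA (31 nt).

Base counts: C=8, A=7, T=8, G=8
Total G or C: 8 + 8 = 16

16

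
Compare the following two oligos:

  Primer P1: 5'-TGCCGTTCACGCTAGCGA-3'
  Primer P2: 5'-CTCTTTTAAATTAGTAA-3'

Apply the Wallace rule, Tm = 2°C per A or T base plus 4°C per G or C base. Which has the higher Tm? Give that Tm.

Primer P1, 58°C

Primer P1: A+T=7, G+C=11 → Tm = 2(7)+4(11) = 58°C
Primer P2: A+T=14, G+C=3 → Tm = 2(14)+4(3) = 40°C
58°C vs 40°C → primer P1 is higher.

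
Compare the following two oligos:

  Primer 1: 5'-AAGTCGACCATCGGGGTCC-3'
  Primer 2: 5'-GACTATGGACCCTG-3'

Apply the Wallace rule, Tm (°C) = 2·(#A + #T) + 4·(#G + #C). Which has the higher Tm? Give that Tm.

Primer 1: A+T=7, G+C=12 → Tm = 2(7)+4(12) = 62°C
Primer 2: A+T=6, G+C=8 → Tm = 2(6)+4(8) = 44°C
62°C vs 44°C → primer 1 is higher.

Primer 1, 62°C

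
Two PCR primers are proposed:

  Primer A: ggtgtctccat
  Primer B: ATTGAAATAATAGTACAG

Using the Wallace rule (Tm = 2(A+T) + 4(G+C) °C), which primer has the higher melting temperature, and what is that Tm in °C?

Primer A: A+T=5, G+C=6 → Tm = 2(5)+4(6) = 34°C
Primer B: A+T=14, G+C=4 → Tm = 2(14)+4(4) = 44°C
34°C vs 44°C → primer B is higher.

Primer B, 44°C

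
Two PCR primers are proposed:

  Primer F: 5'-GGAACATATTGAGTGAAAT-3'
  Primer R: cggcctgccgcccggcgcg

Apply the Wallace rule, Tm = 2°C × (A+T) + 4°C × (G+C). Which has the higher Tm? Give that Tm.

Primer F: A+T=13, G+C=6 → Tm = 2(13)+4(6) = 50°C
Primer R: A+T=1, G+C=18 → Tm = 2(1)+4(18) = 74°C
50°C vs 74°C → primer R is higher.

Primer R, 74°C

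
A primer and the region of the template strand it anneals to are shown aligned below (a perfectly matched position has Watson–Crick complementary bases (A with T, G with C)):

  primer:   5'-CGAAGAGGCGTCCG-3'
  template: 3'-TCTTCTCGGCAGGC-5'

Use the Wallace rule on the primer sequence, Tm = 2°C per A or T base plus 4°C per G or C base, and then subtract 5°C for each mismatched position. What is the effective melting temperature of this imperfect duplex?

38°C

Primer base counts: A=3, T=1, G=6, C=4 → A+T=4, G+C=10
Perfect-match Tm = 2(4) + 4(10) = 8 + 40 = 48°C
Mismatches (positions where the bases are not complementary): 2 (at positions 1, 8)
Effective Tm = 48 − 2×5 = 48 − 10 = 38°C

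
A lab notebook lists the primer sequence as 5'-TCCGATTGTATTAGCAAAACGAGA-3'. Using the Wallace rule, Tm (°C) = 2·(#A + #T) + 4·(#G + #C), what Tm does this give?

C=4, A=9, T=6, G=5
AT pairs contribute 15, GC pairs contribute 9.
Tm = 4·9 + 2·15 = 36 + 30 = 66°C

66°C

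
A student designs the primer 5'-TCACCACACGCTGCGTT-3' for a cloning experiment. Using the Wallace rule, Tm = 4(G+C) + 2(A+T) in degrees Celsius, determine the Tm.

Scanning the sequence gives T=4, G=3, A=3, C=7.
AT pairs contribute 7, GC pairs contribute 10.
Tm = 2×7 + 4×10 = 54°C

54°C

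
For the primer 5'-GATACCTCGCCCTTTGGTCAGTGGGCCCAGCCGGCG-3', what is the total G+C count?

Scanning the sequence gives T=7, A=4, C=13, G=12.
G+C = 12 + 13 = 25

25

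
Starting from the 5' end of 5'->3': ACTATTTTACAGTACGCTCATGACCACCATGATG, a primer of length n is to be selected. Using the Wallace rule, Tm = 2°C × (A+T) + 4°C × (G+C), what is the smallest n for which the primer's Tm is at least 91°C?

First 32 bases: ACTATTTTACAGTACGCTCATGACCACCATGA → Tm = 90°C (< 91°C)
First 33 bases: ACTATTTTACAGTACGCTCATGACCACCATGAT → Tm = 92°C (≥ 91°C)
Each additional base adds 2°C (A/T) or 4°C (G/C), so Tm is non-decreasing in n; n = 33 is the first length to reach 91°C.

n = 33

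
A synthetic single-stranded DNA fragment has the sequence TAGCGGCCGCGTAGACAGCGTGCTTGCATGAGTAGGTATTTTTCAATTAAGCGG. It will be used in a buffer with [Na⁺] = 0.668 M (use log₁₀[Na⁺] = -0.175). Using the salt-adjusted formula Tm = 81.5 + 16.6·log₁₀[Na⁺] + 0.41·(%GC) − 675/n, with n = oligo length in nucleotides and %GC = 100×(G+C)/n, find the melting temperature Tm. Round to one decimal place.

Length n = 54. Scanning the sequence gives A=12, T=15, C=10, G=17.
G+C = 27, so %GC = 27/54 × 100 = 50%
Salt term: 16.6 × (-0.175) = -2.905
GC term: 0.41 × 50 = 20.5; length term: −675/54 = −12.5
Tm = 81.5 + (-2.905) + 20.5 − 12.5 = 86.595 → 86.6°C

86.6°C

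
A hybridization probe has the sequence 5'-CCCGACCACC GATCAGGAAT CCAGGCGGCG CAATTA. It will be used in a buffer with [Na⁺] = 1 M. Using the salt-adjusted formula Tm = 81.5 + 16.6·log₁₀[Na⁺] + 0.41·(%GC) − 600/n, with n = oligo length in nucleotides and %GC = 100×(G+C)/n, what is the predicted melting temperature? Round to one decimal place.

89.9°C

Length n = 36. Base counts: T=4, G=9, A=10, C=13
G+C = 22, so %GC = 22/36 × 100 = 61.111%
Salt term: 16.6 × (0) = 0
GC term: 0.41 × 61.111 = 25.056; length term: −600/36 = −16.667
Tm = 81.5 + (0) + 25.056 − 16.667 = 89.889 → 89.9°C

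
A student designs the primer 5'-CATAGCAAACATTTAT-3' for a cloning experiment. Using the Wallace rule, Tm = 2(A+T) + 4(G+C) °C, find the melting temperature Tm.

C=3, A=7, G=1, T=5
AT pairs contribute 12, GC pairs contribute 4.
Tm = 2(12) + 4(4) = 24 + 16 = 40°C

40°C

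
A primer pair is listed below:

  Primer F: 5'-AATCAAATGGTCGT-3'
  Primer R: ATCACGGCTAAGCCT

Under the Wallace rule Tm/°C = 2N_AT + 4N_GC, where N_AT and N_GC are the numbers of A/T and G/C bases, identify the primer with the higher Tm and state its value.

Primer F: A+T=9, G+C=5 → Tm = 2(9)+4(5) = 38°C
Primer R: A+T=7, G+C=8 → Tm = 2(7)+4(8) = 46°C
38°C vs 46°C → primer R is higher.

Primer R, 46°C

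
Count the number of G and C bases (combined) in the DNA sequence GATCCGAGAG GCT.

8

Base counts: A=3, C=3, T=2, G=5
Total G or C: 5 + 3 = 8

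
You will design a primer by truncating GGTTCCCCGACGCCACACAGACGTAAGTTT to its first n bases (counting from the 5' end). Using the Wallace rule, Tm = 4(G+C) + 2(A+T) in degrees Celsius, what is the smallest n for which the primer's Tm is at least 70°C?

First 20 bases: GGTTCCCCGACGCCACACAG → Tm = 68°C (< 70°C)
First 21 bases: GGTTCCCCGACGCCACACAGA → Tm = 70°C (≥ 70°C)
Since every base adds ≥2°C, Tm only increases with n, so the threshold is first crossed at n = 21.

n = 21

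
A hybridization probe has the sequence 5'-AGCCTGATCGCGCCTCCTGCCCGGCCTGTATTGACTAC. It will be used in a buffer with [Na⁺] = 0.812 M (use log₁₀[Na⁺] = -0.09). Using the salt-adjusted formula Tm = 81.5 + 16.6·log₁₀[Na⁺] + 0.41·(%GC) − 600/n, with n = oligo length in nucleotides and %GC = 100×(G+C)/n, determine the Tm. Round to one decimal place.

90.1°C

Length n = 38. A=5, T=9, C=15, G=9
G+C = 24, so %GC = 24/38 × 100 = 63.158%
Salt term: 16.6 × (-0.09) = -1.494
GC term: 0.41 × 63.158 = 25.895; length term: −600/38 = −15.789
Tm = 81.5 + (-1.494) + 25.895 − 15.789 = 90.112 → 90.1°C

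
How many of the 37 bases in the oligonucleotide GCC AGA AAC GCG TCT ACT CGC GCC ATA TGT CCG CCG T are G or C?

Counting bases: T=7, G=9, C=14, A=7
G+C = 9 + 14 = 23

23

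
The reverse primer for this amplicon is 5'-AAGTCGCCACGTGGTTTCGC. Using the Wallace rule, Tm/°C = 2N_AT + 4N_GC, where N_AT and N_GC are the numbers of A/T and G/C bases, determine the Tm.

Scanning the sequence gives A=3, G=6, T=5, C=6.
AT pairs contribute 8, GC pairs contribute 12.
Tm = 4·12 + 2·8 = 48 + 16 = 64°C

64°C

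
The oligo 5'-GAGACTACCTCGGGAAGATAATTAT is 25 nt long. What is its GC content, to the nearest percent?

40%

Scanning the sequence gives C=4, T=6, G=6, A=9.
G+C = 6 + 4 = 10 out of 25 bases
%GC = 10/25 × 100 = 40% ≈ 40%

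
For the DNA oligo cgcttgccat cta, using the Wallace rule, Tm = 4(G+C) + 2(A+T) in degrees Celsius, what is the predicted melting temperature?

40°C

Counting bases: C=5, G=2, T=4, A=2
AT pairs contribute 6, GC pairs contribute 7.
Tm = 4·7 + 2·6 = 28 + 12 = 40°C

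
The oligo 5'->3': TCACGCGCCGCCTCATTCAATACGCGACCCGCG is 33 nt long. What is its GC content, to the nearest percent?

67%

T=5, G=7, C=15, A=6
G+C = 7 + 15 = 22 out of 33 bases
%GC = 22/33 × 100 = 66.67% ≈ 67%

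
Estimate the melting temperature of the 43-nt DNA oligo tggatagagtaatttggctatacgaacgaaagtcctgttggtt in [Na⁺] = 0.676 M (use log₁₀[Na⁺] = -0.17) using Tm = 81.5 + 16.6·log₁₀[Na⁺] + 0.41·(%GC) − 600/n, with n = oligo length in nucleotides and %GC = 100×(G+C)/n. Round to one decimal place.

Length n = 43. Scanning the sequence gives T=14, A=12, G=12, C=5.
G+C = 17, so %GC = 17/43 × 100 = 39.535%
Salt term: 16.6 × (-0.17) = -2.822
GC term: 0.41 × 39.535 = 16.209; length term: −600/43 = −13.953
Tm = 81.5 + (-2.822) + 16.209 − 13.953 = 80.934 → 80.9°C

80.9°C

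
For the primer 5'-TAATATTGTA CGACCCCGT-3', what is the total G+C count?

Base counts: T=6, A=5, G=3, C=5
G+C = 3 + 5 = 8

8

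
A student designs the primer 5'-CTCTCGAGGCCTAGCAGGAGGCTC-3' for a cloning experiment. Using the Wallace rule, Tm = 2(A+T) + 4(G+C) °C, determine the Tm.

Scanning the sequence gives C=8, G=8, A=4, T=4.
So N_AT = 8 and N_GC = 16.
Tm = 2(8) + 4(16) = 16 + 64 = 80°C

80°C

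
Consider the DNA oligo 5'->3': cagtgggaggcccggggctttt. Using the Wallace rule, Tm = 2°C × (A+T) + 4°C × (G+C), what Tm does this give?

C=5, T=5, A=2, G=10
A+T = 7, G+C = 15
Tm = 4·15 + 2·7 = 60 + 14 = 74°C

74°C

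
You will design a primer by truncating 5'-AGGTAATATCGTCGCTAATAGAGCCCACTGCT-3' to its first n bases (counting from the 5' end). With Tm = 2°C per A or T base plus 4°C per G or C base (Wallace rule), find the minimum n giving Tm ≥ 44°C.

n = 15

First 14 bases: AGGTAATATCGTCG → Tm = 40°C (< 44°C)
First 15 bases: AGGTAATATCGTCGC → Tm = 44°C (≥ 44°C)
Since every base adds ≥2°C, Tm only increases with n, so the threshold is first crossed at n = 15.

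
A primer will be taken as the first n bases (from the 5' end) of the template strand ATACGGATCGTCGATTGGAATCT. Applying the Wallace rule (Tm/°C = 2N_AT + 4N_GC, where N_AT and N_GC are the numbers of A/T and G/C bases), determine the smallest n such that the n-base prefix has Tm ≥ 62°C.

First 21 bases: ATACGGATCGTCGATTGGAAT → Tm = 60°C (< 62°C)
First 22 bases: ATACGGATCGTCGATTGGAATC → Tm = 64°C (≥ 62°C)
Each additional base adds 2°C (A/T) or 4°C (G/C), so Tm is non-decreasing in n; n = 22 is the first length to reach 62°C.

n = 22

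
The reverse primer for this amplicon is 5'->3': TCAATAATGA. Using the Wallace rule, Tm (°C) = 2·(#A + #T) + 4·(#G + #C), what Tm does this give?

24°C

T=3, G=1, C=1, A=5
A+T = 8, G+C = 2
Tm = 4·2 + 2·8 = 8 + 16 = 24°C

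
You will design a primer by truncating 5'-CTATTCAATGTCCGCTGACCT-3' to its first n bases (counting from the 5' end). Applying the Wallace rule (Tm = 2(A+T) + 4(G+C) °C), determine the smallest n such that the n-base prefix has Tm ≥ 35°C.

n = 13

First 12 bases: CTATTCAATGTC → Tm = 32°C (< 35°C)
First 13 bases: CTATTCAATGTCC → Tm = 36°C (≥ 35°C)
Since every base adds ≥2°C, Tm only increases with n, so the threshold is first crossed at n = 13.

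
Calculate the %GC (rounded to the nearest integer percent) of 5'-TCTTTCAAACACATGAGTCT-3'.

35%

Counting bases: C=5, T=7, G=2, A=6
G+C = 2 + 5 = 7 out of 20 bases
%GC = 7/20 × 100 = 35% ≈ 35%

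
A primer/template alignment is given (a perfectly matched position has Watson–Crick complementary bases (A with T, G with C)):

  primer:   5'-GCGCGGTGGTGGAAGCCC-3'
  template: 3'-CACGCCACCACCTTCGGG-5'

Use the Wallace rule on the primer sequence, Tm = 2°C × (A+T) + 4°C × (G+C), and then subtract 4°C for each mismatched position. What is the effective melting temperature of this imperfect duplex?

60°C

Primer base counts: A=2, T=2, G=9, C=5 → A+T=4, G+C=14
Perfect-match Tm = 2(4) + 4(14) = 8 + 56 = 64°C
Mismatches (positions where the bases are not complementary): 1 (at position 2)
Effective Tm = 64 − 1×4 = 64 − 4 = 60°C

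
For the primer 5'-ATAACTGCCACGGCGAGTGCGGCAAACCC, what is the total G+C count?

Counting bases: A=8, T=3, G=8, C=10
Total G or C: 8 + 10 = 18

18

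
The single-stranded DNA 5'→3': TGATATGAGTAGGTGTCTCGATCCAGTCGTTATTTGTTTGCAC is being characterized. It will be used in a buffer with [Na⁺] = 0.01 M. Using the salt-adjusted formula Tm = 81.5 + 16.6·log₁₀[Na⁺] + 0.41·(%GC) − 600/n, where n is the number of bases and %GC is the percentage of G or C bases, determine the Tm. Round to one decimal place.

51.5°C

Length n = 43. T=17, G=11, A=8, C=7
G+C = 18, so %GC = 18/43 × 100 = 41.86%
Salt term: 16.6 × (-2) = -33.2
GC term: 0.41 × 41.86 = 17.163; length term: −600/43 = −13.953
Tm = 81.5 + (-33.2) + 17.163 − 13.953 = 51.51 → 51.5°C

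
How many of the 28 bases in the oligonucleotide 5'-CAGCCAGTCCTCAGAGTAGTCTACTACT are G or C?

Scanning the sequence gives A=7, C=9, G=5, T=7.
G+C = 5 + 9 = 14

14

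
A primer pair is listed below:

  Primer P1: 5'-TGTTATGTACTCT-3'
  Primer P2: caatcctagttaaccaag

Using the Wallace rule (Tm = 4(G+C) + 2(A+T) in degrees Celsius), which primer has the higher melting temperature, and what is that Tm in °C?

Primer P2, 50°C

Primer P1: A+T=9, G+C=4 → Tm = 2(9)+4(4) = 34°C
Primer P2: A+T=11, G+C=7 → Tm = 2(11)+4(7) = 50°C
34°C vs 50°C → primer P2 is higher.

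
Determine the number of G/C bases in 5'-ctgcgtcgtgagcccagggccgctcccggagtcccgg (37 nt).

29

Counting bases: G=14, C=15, T=5, A=3
Total G or C: 14 + 15 = 29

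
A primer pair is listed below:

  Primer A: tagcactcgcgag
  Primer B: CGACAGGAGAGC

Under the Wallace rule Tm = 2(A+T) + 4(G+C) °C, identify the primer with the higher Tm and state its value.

Primer A: A+T=5, G+C=8 → Tm = 2(5)+4(8) = 42°C
Primer B: A+T=4, G+C=8 → Tm = 2(4)+4(8) = 40°C
42°C vs 40°C → primer A is higher.

Primer A, 42°C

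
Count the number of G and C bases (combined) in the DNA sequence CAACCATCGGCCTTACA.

9

C=7, G=2, A=5, T=3
Total G or C: 2 + 7 = 9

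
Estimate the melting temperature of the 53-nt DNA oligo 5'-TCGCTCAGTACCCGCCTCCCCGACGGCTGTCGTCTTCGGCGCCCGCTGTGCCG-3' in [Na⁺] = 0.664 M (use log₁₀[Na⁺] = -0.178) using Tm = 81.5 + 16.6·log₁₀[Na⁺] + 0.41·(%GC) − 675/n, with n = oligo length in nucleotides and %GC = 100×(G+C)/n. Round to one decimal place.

96.0°C

Length n = 53. Scanning the sequence gives A=3, T=11, C=24, G=15.
G+C = 39, so %GC = 39/53 × 100 = 73.585%
Salt term: 16.6 × (-0.178) = -2.955
GC term: 0.41 × 73.585 = 30.17; length term: −675/53 = −12.736
Tm = 81.5 + (-2.955) + 30.17 − 12.736 = 95.979 → 96.0°C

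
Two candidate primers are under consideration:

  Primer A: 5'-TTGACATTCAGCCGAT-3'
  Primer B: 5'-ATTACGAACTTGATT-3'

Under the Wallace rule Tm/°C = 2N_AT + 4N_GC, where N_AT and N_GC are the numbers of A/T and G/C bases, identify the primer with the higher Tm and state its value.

Primer A: A+T=9, G+C=7 → Tm = 2(9)+4(7) = 46°C
Primer B: A+T=11, G+C=4 → Tm = 2(11)+4(4) = 38°C
46°C vs 38°C → primer A is higher.

Primer A, 46°C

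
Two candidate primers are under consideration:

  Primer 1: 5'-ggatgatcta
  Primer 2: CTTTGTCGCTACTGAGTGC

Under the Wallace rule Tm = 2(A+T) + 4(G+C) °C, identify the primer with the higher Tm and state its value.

Primer 1: A+T=6, G+C=4 → Tm = 2(6)+4(4) = 28°C
Primer 2: A+T=9, G+C=10 → Tm = 2(9)+4(10) = 58°C
28°C vs 58°C → primer 2 is higher.

Primer 2, 58°C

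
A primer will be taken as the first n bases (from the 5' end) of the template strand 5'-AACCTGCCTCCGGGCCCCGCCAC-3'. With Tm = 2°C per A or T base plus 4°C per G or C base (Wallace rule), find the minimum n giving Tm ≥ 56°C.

First 15 bases: AACCTGCCTCCGGGC → Tm = 52°C (< 56°C)
First 16 bases: AACCTGCCTCCGGGCC → Tm = 56°C (≥ 56°C)
Since every base adds ≥2°C, Tm only increases with n, so the threshold is first crossed at n = 16.

n = 16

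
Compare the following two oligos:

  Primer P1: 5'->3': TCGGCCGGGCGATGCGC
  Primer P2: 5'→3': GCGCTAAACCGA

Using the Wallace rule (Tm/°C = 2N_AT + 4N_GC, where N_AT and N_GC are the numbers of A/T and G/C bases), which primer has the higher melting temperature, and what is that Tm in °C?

Primer P1: A+T=3, G+C=14 → Tm = 2(3)+4(14) = 62°C
Primer P2: A+T=5, G+C=7 → Tm = 2(5)+4(7) = 38°C
62°C vs 38°C → primer P1 is higher.

Primer P1, 62°C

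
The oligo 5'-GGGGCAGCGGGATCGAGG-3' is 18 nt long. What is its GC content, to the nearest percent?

Scanning the sequence gives T=1, C=3, G=11, A=3.
G+C = 11 + 3 = 14 out of 18 bases
%GC = 14/18 × 100 = 77.78% ≈ 78%

78%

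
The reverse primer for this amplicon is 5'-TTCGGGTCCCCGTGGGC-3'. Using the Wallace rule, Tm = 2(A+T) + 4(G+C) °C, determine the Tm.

60°C

A=0, T=4, C=6, G=7
AT pairs contribute 4, GC pairs contribute 13.
Tm = 4·13 + 2·4 = 52 + 8 = 60°C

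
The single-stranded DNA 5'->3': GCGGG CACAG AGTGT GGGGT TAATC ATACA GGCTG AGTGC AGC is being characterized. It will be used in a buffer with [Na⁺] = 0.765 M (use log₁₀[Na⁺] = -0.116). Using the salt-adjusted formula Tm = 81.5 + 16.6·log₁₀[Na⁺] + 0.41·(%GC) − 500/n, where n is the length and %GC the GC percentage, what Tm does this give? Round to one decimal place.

91.8°C

Length n = 43. A=10, C=8, T=8, G=17
G+C = 25, so %GC = 25/43 × 100 = 58.14%
Salt term: 16.6 × (-0.116) = -1.926
GC term: 0.41 × 58.14 = 23.837; length term: −500/43 = −11.628
Tm = 81.5 + (-1.926) + 23.837 − 11.628 = 91.783 → 91.8°C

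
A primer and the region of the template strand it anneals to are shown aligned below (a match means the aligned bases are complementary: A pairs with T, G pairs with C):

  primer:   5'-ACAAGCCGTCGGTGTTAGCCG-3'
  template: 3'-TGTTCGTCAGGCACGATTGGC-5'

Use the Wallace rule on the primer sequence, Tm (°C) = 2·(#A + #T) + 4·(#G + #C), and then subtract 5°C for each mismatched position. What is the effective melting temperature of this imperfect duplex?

Primer base counts: A=4, T=4, G=7, C=6 → A+T=8, G+C=13
Perfect-match Tm = 2(8) + 4(13) = 16 + 52 = 68°C
Mismatches (positions where the bases are not complementary): 4 (at positions 7, 11, 15, 18)
Effective Tm = 68 − 4×5 = 68 − 20 = 48°C

48°C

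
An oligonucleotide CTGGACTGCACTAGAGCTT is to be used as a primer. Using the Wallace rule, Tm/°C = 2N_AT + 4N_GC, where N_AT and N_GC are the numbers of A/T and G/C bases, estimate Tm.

58°C

Counting bases: A=4, T=5, G=5, C=5
A+T = 9, G+C = 10
Tm = 2(9) + 4(10) = 18 + 40 = 58°C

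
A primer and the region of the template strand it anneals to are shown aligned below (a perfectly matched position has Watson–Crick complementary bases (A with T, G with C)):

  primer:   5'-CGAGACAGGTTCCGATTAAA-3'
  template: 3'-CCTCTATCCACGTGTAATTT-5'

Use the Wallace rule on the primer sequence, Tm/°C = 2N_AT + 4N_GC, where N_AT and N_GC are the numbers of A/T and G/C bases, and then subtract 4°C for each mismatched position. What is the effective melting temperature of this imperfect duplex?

Primer base counts: A=7, T=4, G=5, C=4 → A+T=11, G+C=9
Perfect-match Tm = 2(11) + 4(9) = 22 + 36 = 58°C
Mismatches (positions where the bases are not complementary): 5 (at positions 1, 6, 11, 13, 14)
Effective Tm = 58 − 5×4 = 58 − 20 = 38°C

38°C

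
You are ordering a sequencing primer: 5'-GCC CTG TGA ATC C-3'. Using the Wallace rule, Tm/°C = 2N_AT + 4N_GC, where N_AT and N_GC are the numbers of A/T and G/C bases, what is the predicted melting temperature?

Scanning the sequence gives G=3, T=3, C=5, A=2.
A+T = 5, G+C = 8
Tm = 2×5 + 4×8 = 42°C

42°C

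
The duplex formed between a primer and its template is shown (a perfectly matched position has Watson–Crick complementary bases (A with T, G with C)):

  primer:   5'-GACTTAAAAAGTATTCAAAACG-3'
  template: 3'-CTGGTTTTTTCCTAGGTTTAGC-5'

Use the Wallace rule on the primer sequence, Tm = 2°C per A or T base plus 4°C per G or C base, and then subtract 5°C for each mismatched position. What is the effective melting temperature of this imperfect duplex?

Primer base counts: A=11, T=5, G=3, C=3 → A+T=16, G+C=6
Perfect-match Tm = 2(16) + 4(6) = 32 + 24 = 56°C
Mismatches (positions where the bases are not complementary): 5 (at positions 4, 5, 12, 15, 20)
Effective Tm = 56 − 5×5 = 56 − 25 = 31°C

31°C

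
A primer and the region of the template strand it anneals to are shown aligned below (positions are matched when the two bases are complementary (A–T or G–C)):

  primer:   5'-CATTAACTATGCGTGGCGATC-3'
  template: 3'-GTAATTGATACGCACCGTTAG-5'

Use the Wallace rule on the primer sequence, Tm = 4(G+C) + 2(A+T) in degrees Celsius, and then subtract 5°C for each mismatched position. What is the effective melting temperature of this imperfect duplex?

Primer base counts: A=5, T=6, G=5, C=5 → A+T=11, G+C=10
Perfect-match Tm = 2(11) + 4(10) = 22 + 40 = 62°C
Mismatches (positions where the bases are not complementary): 1 (at position 18)
Effective Tm = 62 − 1×5 = 62 − 5 = 57°C

57°C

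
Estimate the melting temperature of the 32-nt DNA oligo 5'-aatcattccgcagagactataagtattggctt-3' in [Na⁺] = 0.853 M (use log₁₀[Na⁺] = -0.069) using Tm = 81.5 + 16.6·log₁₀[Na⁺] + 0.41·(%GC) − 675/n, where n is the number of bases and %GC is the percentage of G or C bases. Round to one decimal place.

74.6°C

Length n = 32. Counting bases: T=10, G=6, A=10, C=6
G+C = 12, so %GC = 12/32 × 100 = 37.5%
Salt term: 16.6 × (-0.069) = -1.145
GC term: 0.41 × 37.5 = 15.375; length term: −675/32 = −21.094
Tm = 81.5 + (-1.145) + 15.375 − 21.094 = 74.636 → 74.6°C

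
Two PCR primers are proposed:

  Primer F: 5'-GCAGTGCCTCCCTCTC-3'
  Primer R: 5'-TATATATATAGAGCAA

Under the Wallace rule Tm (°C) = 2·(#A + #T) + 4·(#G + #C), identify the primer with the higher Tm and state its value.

Primer F: A+T=5, G+C=11 → Tm = 2(5)+4(11) = 54°C
Primer R: A+T=13, G+C=3 → Tm = 2(13)+4(3) = 38°C
54°C vs 38°C → primer F is higher.

Primer F, 54°C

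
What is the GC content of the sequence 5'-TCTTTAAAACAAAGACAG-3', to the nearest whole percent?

Counting bases: G=2, C=3, T=4, A=9
G+C = 2 + 3 = 5 out of 18 bases
%GC = 5/18 × 100 = 27.78% ≈ 28%

28%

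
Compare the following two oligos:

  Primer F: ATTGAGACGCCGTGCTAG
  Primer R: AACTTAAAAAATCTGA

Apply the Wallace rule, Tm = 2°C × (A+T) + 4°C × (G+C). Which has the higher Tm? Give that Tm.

Primer F: A+T=8, G+C=10 → Tm = 2(8)+4(10) = 56°C
Primer R: A+T=13, G+C=3 → Tm = 2(13)+4(3) = 38°C
56°C vs 38°C → primer F is higher.

Primer F, 56°C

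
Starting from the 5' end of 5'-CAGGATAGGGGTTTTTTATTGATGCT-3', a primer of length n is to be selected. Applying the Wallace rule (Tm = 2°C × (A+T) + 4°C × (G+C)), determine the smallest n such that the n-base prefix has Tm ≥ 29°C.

n = 10

First 9 bases: CAGGATAGG → Tm = 28°C (< 29°C)
First 10 bases: CAGGATAGGG → Tm = 32°C (≥ 29°C)
Since every base adds ≥2°C, Tm only increases with n, so the threshold is first crossed at n = 10.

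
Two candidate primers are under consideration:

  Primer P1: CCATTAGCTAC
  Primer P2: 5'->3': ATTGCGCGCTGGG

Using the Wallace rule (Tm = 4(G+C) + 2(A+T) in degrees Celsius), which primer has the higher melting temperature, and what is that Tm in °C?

Primer P2, 44°C

Primer P1: A+T=6, G+C=5 → Tm = 2(6)+4(5) = 32°C
Primer P2: A+T=4, G+C=9 → Tm = 2(4)+4(9) = 44°C
32°C vs 44°C → primer P2 is higher.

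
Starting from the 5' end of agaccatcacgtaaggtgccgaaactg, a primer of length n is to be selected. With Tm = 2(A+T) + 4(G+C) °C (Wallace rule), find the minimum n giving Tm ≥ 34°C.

First 10 bases: AGACCATCAC → Tm = 30°C (< 34°C)
First 11 bases: AGACCATCACG → Tm = 34°C (≥ 34°C)
Each additional base adds 2°C (A/T) or 4°C (G/C), so Tm is non-decreasing in n; n = 11 is the first length to reach 34°C.

n = 11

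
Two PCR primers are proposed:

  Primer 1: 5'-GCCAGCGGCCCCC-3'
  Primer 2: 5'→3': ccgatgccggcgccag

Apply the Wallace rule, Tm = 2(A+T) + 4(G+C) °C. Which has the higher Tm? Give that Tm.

Primer 2, 58°C

Primer 1: A+T=1, G+C=12 → Tm = 2(1)+4(12) = 50°C
Primer 2: A+T=3, G+C=13 → Tm = 2(3)+4(13) = 58°C
50°C vs 58°C → primer 2 is higher.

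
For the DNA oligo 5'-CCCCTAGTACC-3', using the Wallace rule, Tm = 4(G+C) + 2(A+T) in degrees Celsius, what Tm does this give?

36°C

A=2, T=2, G=1, C=6
A+T = 4, G+C = 7
Tm = 2×4 + 4×7 = 36°C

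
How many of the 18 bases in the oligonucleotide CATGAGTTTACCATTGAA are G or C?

Base counts: T=6, G=3, A=6, C=3
G+C = 3 + 3 = 6

6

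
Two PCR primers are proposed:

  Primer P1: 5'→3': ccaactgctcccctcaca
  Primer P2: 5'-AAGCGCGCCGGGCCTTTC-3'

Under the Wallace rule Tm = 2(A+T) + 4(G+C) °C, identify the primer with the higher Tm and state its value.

Primer P1: A+T=7, G+C=11 → Tm = 2(7)+4(11) = 58°C
Primer P2: A+T=5, G+C=13 → Tm = 2(5)+4(13) = 62°C
58°C vs 62°C → primer P2 is higher.

Primer P2, 62°C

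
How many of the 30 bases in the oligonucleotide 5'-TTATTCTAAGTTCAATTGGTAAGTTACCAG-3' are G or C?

Counting bases: C=4, A=9, G=5, T=12
G+C = 5 + 4 = 9

9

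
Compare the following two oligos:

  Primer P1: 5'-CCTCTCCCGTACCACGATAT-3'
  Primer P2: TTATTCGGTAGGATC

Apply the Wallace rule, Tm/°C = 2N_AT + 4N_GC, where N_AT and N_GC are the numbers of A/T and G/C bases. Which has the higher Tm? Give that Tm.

Primer P1: A+T=9, G+C=11 → Tm = 2(9)+4(11) = 62°C
Primer P2: A+T=9, G+C=6 → Tm = 2(9)+4(6) = 42°C
62°C vs 42°C → primer P1 is higher.

Primer P1, 62°C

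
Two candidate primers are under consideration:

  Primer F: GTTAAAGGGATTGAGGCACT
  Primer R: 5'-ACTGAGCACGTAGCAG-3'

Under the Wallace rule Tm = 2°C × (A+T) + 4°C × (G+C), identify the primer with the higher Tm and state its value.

Primer F: A+T=11, G+C=9 → Tm = 2(11)+4(9) = 58°C
Primer R: A+T=7, G+C=9 → Tm = 2(7)+4(9) = 50°C
58°C vs 50°C → primer F is higher.

Primer F, 58°C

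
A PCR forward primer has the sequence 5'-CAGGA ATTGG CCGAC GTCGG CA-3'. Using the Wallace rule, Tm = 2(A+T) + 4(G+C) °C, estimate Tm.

Scanning the sequence gives T=3, C=6, G=8, A=5.
So N_AT = 8 and N_GC = 14.
Tm = 2(8) + 4(14) = 16 + 56 = 72°C

72°C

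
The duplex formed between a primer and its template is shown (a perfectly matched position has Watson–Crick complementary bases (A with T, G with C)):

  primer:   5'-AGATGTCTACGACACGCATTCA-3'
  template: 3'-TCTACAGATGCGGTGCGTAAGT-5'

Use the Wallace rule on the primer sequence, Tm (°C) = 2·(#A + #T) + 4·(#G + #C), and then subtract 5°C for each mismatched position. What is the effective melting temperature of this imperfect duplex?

Primer base counts: A=7, T=5, G=4, C=6 → A+T=12, G+C=10
Perfect-match Tm = 2(12) + 4(10) = 24 + 40 = 64°C
Mismatches (positions where the bases are not complementary): 1 (at position 12)
Effective Tm = 64 − 1×5 = 64 − 5 = 59°C

59°C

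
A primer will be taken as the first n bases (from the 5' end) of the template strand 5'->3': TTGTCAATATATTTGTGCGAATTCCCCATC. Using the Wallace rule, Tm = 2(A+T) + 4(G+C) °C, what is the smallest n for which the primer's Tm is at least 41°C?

First 16 bases: TTGTCAATATATTTGT → Tm = 38°C (< 41°C)
First 17 bases: TTGTCAATATATTTGTG → Tm = 42°C (≥ 41°C)
Since every base adds ≥2°C, Tm only increases with n, so the threshold is first crossed at n = 17.

n = 17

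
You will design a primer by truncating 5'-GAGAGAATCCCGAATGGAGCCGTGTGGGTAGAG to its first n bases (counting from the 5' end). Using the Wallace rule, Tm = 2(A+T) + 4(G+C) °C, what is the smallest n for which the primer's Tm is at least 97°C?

First 30 bases: GAGAGAATCCCGAATGGAGCCGTGTGGGTA → Tm = 94°C (< 97°C)
First 31 bases: GAGAGAATCCCGAATGGAGCCGTGTGGGTAG → Tm = 98°C (≥ 97°C)
Since every base adds ≥2°C, Tm only increases with n, so the threshold is first crossed at n = 31.

n = 31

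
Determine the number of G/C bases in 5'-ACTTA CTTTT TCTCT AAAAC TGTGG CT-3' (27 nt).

9

Base counts: T=12, A=6, C=6, G=3
G+C = 3 + 6 = 9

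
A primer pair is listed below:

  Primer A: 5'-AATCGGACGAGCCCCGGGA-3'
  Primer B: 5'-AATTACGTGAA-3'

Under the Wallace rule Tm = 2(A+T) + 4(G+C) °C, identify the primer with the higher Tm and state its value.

Primer A: A+T=6, G+C=13 → Tm = 2(6)+4(13) = 64°C
Primer B: A+T=8, G+C=3 → Tm = 2(8)+4(3) = 28°C
64°C vs 28°C → primer A is higher.

Primer A, 64°C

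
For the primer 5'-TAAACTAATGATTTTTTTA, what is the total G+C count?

Counting bases: G=1, A=7, C=1, T=10
G+C = 1 + 1 = 2

2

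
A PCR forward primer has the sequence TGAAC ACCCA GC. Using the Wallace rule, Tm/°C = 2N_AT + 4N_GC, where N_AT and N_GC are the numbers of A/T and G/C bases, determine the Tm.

38°C

Counting bases: T=1, C=5, A=4, G=2
A+T = 5, G+C = 7
Tm = 2×5 + 4×7 = 38°C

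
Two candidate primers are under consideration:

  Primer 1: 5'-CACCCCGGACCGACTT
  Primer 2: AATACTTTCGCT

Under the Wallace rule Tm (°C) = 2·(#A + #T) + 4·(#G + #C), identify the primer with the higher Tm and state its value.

Primer 1: A+T=5, G+C=11 → Tm = 2(5)+4(11) = 54°C
Primer 2: A+T=8, G+C=4 → Tm = 2(8)+4(4) = 32°C
54°C vs 32°C → primer 1 is higher.

Primer 1, 54°C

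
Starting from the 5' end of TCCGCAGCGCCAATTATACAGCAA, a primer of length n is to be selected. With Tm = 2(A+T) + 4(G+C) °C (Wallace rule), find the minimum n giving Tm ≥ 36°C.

n = 10

First 9 bases: TCCGCAGCG → Tm = 32°C (< 36°C)
First 10 bases: TCCGCAGCGC → Tm = 36°C (≥ 36°C)
Each additional base adds 2°C (A/T) or 4°C (G/C), so Tm is non-decreasing in n; n = 10 is the first length to reach 36°C.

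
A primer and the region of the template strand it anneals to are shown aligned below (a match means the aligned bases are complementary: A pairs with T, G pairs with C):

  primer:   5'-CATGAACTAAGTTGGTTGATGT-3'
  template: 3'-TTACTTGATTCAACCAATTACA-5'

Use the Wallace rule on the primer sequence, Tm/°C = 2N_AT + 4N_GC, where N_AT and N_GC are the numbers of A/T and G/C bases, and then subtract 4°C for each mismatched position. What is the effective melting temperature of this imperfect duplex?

52°C

Primer base counts: A=6, T=8, G=6, C=2 → A+T=14, G+C=8
Perfect-match Tm = 2(14) + 4(8) = 28 + 32 = 60°C
Mismatches (positions where the bases are not complementary): 2 (at positions 1, 18)
Effective Tm = 60 − 2×4 = 60 − 8 = 52°C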